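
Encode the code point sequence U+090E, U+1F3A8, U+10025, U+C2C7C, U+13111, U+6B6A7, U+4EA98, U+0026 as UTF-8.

U+090E: 3-byte form → E0 A4 8E.
U+1F3A8: 4-byte form → F0 9F 8E A8.
U+10025: 4-byte form → F0 90 80 A5.
U+C2C7C: 4-byte form → F3 82 B1 BC.
U+13111: 4-byte form → F0 93 84 91.
U+6B6A7: 4-byte form → F1 AB 9A A7.
U+4EA98: 4-byte form → F1 8E AA 98.
U+0026: 1-byte form → 26.
Concatenated (28 bytes): E0 A4 8E F0 9F 8E A8 F0 90 80 A5 F3 82 B1 BC F0 93 84 91 F1 AB 9A A7 F1 8E AA 98 26.

E0 A4 8E F0 9F 8E A8 F0 90 80 A5 F3 82 B1 BC F0 93 84 91 F1 AB 9A A7 F1 8E AA 98 26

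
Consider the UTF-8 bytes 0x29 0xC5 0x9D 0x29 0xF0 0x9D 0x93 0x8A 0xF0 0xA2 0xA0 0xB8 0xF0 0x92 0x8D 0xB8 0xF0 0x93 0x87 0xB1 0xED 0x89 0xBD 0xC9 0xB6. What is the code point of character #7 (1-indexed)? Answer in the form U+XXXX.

Offset 0: leading byte 0x29 = 00101001 → 1-byte char #1 = 29.
Offset 1: leading byte 0xC5 = 11000101 → 2-byte char #2 = C5 9D.
Offset 3: leading byte 0x29 = 00101001 → 1-byte char #3 = 29.
Offset 4: leading byte 0xF0 = 11110000 → 4-byte char #4 = F0 9D 93 8A.
Offset 8: leading byte 0xF0 = 11110000 → 4-byte char #5 = F0 A2 A0 B8.
Offset 12: leading byte 0xF0 = 11110000 → 4-byte char #6 = F0 92 8D B8.
Offset 16: leading byte 0xF0 = 11110000 → 4-byte char #7 = F0 93 87 B1.
Leading byte 0xF0 = 11110000 matches 11110xxx → 4-byte sequence.
Byte 1: 0xF0 = 11110000, payload 000 (3 bits).
Byte 2: 0x93 = 10010011 (10xxxxxx ✓), payload 010011.
Byte 3: 0x87 = 10000111 (10xxxxxx ✓), payload 000111.
Byte 4: 0xB1 = 10110001 (10xxxxxx ✓), payload 110001.
Concatenate: 000010011000111110001 = 0x131F1 (21 bits → U+131F1).

U+131F1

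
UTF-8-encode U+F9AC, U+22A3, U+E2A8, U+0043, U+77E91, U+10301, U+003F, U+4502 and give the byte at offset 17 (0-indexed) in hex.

0x81

U+F9AC → 3-byte form EF A6 AC at offsets 0–2.
U+22A3 → 3-byte form E2 8A A3 at offsets 3–5.
U+E2A8 → 3-byte form EE 8A A8 at offsets 6–8.
U+0043 → 1-byte form 43 at offsets 9–9.
U+77E91 → 4-byte form F1 B7 BA 91 at offsets 10–13.
U+10301 → 4-byte form F0 90 8C 81 at offsets 14–17.
Offset 17 falls in char 6's range; it's byte 4 of F0 90 8C 81 = 0x81.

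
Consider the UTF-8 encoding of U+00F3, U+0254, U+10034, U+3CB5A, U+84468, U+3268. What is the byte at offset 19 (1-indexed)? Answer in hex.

1-indexed offset 19 is 0-indexed offset 18.
U+00F3 → 2-byte form C3 B3 at offsets 0–1.
U+0254 → 2-byte form C9 94 at offsets 2–3.
U+10034 → 4-byte form F0 90 80 B4 at offsets 4–7.
U+3CB5A → 4-byte form F0 BC AD 9A at offsets 8–11.
U+84468 → 4-byte form F2 84 91 A8 at offsets 12–15.
U+3268 → 3-byte form E3 89 A8 at offsets 16–18.
Offset 18 falls in char 6's range; it's byte 3 of E3 89 A8 = 0xA8.

0xA8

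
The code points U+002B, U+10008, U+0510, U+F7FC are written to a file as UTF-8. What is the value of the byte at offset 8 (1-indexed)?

1-indexed offset 8 is 0-indexed offset 7.
U+002B → 1-byte form 2B at offsets 0–0.
U+10008 → 4-byte form F0 90 80 88 at offsets 1–4.
U+0510 → 2-byte form D4 90 at offsets 5–6.
U+F7FC → 3-byte form EF 9F BC at offsets 7–9.
Offset 7 falls in char 4's range; it's byte 1 of EF 9F BC = 0xEF.

0xEF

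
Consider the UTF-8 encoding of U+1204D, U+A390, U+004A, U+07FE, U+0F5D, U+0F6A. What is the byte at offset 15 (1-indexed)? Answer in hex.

0xBD

1-indexed offset 15 is 0-indexed offset 14.
U+1204D → 4-byte form F0 92 81 8D at offsets 0–3.
U+A390 → 3-byte form EA 8E 90 at offsets 4–6.
U+004A → 1-byte form 4A at offsets 7–7.
U+07FE → 2-byte form DF BE at offsets 8–9.
U+0F5D → 3-byte form E0 BD 9D at offsets 10–12.
U+0F6A → 3-byte form E0 BD AA at offsets 13–15.
Offset 14 falls in char 6's range; it's byte 2 of E0 BD AA = 0xBD.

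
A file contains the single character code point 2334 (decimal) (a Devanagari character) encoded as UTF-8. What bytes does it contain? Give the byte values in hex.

E0 A4 9E

U+091E = 0x91E = 2334 decimal. In range U+0800–U+FFFF → 3-byte form: 1110xxxx 10xxxxxx 10xxxxxx.
Binary (16 bits): 0000100100011110.
Split 4+6+6: 0000 | 100100 | 011110.
Byte 1: 11100000 = 0xE0.
Byte 2: 10100100 = 0xA4.
Byte 3: 10011110 = 0x9E.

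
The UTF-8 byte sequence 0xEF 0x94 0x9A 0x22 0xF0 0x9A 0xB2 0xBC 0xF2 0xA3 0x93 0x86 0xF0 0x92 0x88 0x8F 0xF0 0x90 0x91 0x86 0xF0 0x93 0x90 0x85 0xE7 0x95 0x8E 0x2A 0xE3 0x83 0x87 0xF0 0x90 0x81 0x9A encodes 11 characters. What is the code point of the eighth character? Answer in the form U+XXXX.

Offset 0: leading byte 0xEF = 11101111 → 3-byte char #1 = EF 94 9A.
Offset 3: leading byte 0x22 = 00100010 → 1-byte char #2 = 22.
Offset 4: leading byte 0xF0 = 11110000 → 4-byte char #3 = F0 9A B2 BC.
Offset 8: leading byte 0xF2 = 11110010 → 4-byte char #4 = F2 A3 93 86.
Offset 12: leading byte 0xF0 = 11110000 → 4-byte char #5 = F0 92 88 8F.
Offset 16: leading byte 0xF0 = 11110000 → 4-byte char #6 = F0 90 91 86.
Offset 20: leading byte 0xF0 = 11110000 → 4-byte char #7 = F0 93 90 85.
Offset 24: leading byte 0xE7 = 11100111 → 3-byte char #8 = E7 95 8E.
Leading byte 0xE7 = 11100111 matches 1110xxxx → 3-byte sequence.
Byte 1: 0xE7 = 11100111, payload 0111 (4 bits).
Byte 2: 0x95 = 10010101 (10xxxxxx ✓), payload 010101.
Byte 3: 0x8E = 10001110 (10xxxxxx ✓), payload 001110.
Concatenate: 0111010101001110 = 0x754E (16 bits → U+754E).

U+754E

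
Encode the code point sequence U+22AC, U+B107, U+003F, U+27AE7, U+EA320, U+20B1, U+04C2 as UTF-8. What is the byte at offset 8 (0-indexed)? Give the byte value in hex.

0xA7

U+22AC → 3-byte form E2 8A AC at offsets 0–2.
U+B107 → 3-byte form EB 84 87 at offsets 3–5.
U+003F → 1-byte form 3F at offsets 6–6.
U+27AE7 → 4-byte form F0 A7 AB A7 at offsets 7–10.
Offset 8 falls in char 4's range; it's byte 2 of F0 A7 AB A7 = 0xA7.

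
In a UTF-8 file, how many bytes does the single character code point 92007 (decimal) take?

4

U+16767 = 0x16767. UTF-8 uses 1 byte below 0x80, 2 below 0x800, 3 below 0x10000, 4 up to 0x10FFFF. 0x16767 is in U+10000–U+10FFFF → 4 bytes.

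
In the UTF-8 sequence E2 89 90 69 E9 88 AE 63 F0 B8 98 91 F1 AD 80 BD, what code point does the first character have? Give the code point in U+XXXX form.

Offset 0: leading byte 0xE2 = 11100010 → 3-byte char #1 = E2 89 90.
Leading byte 0xE2 = 11100010 matches 1110xxxx → 3-byte sequence.
Byte 1: 0xE2 = 11100010, payload 0010 (4 bits).
Byte 2: 0x89 = 10001001 (10xxxxxx ✓), payload 001001.
Byte 3: 0x90 = 10010000 (10xxxxxx ✓), payload 010000.
Concatenate: 0010001001010000 = 0x2250 (16 bits → U+2250).

U+2250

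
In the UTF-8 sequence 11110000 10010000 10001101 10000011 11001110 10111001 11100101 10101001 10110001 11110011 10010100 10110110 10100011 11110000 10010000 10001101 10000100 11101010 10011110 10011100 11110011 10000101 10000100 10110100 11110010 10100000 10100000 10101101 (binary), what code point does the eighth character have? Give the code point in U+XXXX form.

U+A082D

Offset 0: leading byte 0xF0 = 11110000 → 4-byte char #1 = F0 90 8D 83.
Offset 4: leading byte 0xCE = 11001110 → 2-byte char #2 = CE B9.
Offset 6: leading byte 0xE5 = 11100101 → 3-byte char #3 = E5 A9 B1.
Offset 9: leading byte 0xF3 = 11110011 → 4-byte char #4 = F3 94 B6 A3.
Offset 13: leading byte 0xF0 = 11110000 → 4-byte char #5 = F0 90 8D 84.
Offset 17: leading byte 0xEA = 11101010 → 3-byte char #6 = EA 9E 9C.
Offset 20: leading byte 0xF3 = 11110011 → 4-byte char #7 = F3 85 84 B4.
Offset 24: leading byte 0xF2 = 11110010 → 4-byte char #8 = F2 A0 A0 AD.
Leading byte 0xF2 = 11110010 matches 11110xxx → 4-byte sequence.
Byte 1: 0xF2 = 11110010, payload 010 (3 bits).
Byte 2: 0xA0 = 10100000 (10xxxxxx ✓), payload 100000.
Byte 3: 0xA0 = 10100000 (10xxxxxx ✓), payload 100000.
Byte 4: 0xAD = 10101101 (10xxxxxx ✓), payload 101101.
Concatenate: 010100000100000101101 = 0xA082D (21 bits → U+A082D).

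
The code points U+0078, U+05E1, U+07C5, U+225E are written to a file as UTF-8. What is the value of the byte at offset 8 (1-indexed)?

0x9E

1-indexed offset 8 is 0-indexed offset 7.
U+0078 → 1-byte form 78 at offsets 0–0.
U+05E1 → 2-byte form D7 A1 at offsets 1–2.
U+07C5 → 2-byte form DF 85 at offsets 3–4.
U+225E → 3-byte form E2 89 9E at offsets 5–7.
Offset 7 falls in char 4's range; it's byte 3 of E2 89 9E = 0x9E.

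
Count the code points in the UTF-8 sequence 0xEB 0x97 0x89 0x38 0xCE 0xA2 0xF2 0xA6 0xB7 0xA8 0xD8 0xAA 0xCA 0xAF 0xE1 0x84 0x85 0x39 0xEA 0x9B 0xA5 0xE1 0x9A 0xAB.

10

Byte at offset 0: 0xEB = 11101011 → 3-byte char (#1). Advance 3.
Byte at offset 3: 0x38 = 00111000 → 1-byte char (#2). Advance 1.
Byte at offset 4: 0xCE = 11001110 → 2-byte char (#3). Advance 2.
Byte at offset 6: 0xF2 = 11110010 → 4-byte char (#4). Advance 4.
Byte at offset 10: 0xD8 = 11011000 → 2-byte char (#5). Advance 2.
Byte at offset 12: 0xCA = 11001010 → 2-byte char (#6). Advance 2.
Byte at offset 14: 0xE1 = 11100001 → 3-byte char (#7). Advance 3.
Byte at offset 17: 0x39 = 00111001 → 1-byte char (#8). Advance 1.
Byte at offset 18: 0xEA = 11101010 → 3-byte char (#9). Advance 3.
Byte at offset 21: 0xE1 = 11100001 → 3-byte char (#10). Advance 3.
Reached end at offset 24 after 10 code points.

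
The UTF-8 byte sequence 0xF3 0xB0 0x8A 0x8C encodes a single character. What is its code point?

Leading byte 0xF3 = 11110011 matches 11110xxx → 4-byte sequence.
Byte 1: 0xF3 = 11110011, payload 011 (3 bits).
Byte 2: 0xB0 = 10110000 (10xxxxxx ✓), payload 110000.
Byte 3: 0x8A = 10001010 (10xxxxxx ✓), payload 001010.
Byte 4: 0x8C = 10001100 (10xxxxxx ✓), payload 001100.
Concatenate: 011110000001010001100 = 0xF028C (21 bits → U+F028C).

U+F028C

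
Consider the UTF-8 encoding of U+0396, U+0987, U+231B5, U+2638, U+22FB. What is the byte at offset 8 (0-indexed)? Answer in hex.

0xB5

U+0396 → 2-byte form CE 96 at offsets 0–1.
U+0987 → 3-byte form E0 A6 87 at offsets 2–4.
U+231B5 → 4-byte form F0 A3 86 B5 at offsets 5–8.
Offset 8 falls in char 3's range; it's byte 4 of F0 A3 86 B5 = 0xB5.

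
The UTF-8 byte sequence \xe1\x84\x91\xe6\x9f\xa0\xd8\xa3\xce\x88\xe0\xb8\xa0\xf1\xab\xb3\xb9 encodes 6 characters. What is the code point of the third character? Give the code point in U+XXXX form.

Offset 0: leading byte 0xE1 = 11100001 → 3-byte char #1 = E1 84 91.
Offset 3: leading byte 0xE6 = 11100110 → 3-byte char #2 = E6 9F A0.
Offset 6: leading byte 0xD8 = 11011000 → 2-byte char #3 = D8 A3.
Leading byte 0xD8 = 11011000 matches 110xxxxx → 2-byte sequence.
Byte 1: 0xD8 = 11011000, payload 11000 (5 bits).
Byte 2: 0xA3 = 10100011 (10xxxxxx ✓), payload 100011.
Concatenate: 11000100011 = 0x623 (11 bits → U+0623).

U+0623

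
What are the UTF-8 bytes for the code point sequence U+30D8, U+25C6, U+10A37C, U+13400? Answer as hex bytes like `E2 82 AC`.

U+30D8: 3-byte form → E3 83 98.
U+25C6: 3-byte form → E2 97 86.
U+10A37C: 4-byte form → F4 8A 8D BC.
U+13400: 4-byte form → F0 93 90 80.
Concatenated (14 bytes): E3 83 98 E2 97 86 F4 8A 8D BC F0 93 90 80.

E3 83 98 E2 97 86 F4 8A 8D BC F0 93 90 80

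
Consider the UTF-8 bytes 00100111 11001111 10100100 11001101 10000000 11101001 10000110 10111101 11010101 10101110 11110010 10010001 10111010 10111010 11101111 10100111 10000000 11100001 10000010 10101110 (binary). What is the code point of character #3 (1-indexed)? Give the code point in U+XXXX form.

U+0340

Offset 0: leading byte 0x27 = 00100111 → 1-byte char #1 = 27.
Offset 1: leading byte 0xCF = 11001111 → 2-byte char #2 = CF A4.
Offset 3: leading byte 0xCD = 11001101 → 2-byte char #3 = CD 80.
Leading byte 0xCD = 11001101 matches 110xxxxx → 2-byte sequence.
Byte 1: 0xCD = 11001101, payload 01101 (5 bits).
Byte 2: 0x80 = 10000000 (10xxxxxx ✓), payload 000000.
Concatenate: 01101000000 = 0x340 (11 bits → U+0340).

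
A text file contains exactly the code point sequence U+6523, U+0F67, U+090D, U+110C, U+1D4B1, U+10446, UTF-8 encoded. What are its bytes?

U+6523: 3-byte form → E6 94 A3.
U+0F67: 3-byte form → E0 BD A7.
U+090D: 3-byte form → E0 A4 8D.
U+110C: 3-byte form → E1 84 8C.
U+1D4B1: 4-byte form → F0 9D 92 B1.
U+10446: 4-byte form → F0 90 91 86.
Concatenated (20 bytes): E6 94 A3 E0 BD A7 E0 A4 8D E1 84 8C F0 9D 92 B1 F0 90 91 86.

E6 94 A3 E0 BD A7 E0 A4 8D E1 84 8C F0 9D 92 B1 F0 90 91 86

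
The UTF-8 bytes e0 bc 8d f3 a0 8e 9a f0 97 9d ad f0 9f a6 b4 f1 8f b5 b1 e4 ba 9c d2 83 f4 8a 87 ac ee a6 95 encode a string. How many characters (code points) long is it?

9

Byte at offset 0: 0xE0 = 11100000 → 3-byte char (#1). Advance 3.
Byte at offset 3: 0xF3 = 11110011 → 4-byte char (#2). Advance 4.
Byte at offset 7: 0xF0 = 11110000 → 4-byte char (#3). Advance 4.
Byte at offset 11: 0xF0 = 11110000 → 4-byte char (#4). Advance 4.
Byte at offset 15: 0xF1 = 11110001 → 4-byte char (#5). Advance 4.
Byte at offset 19: 0xE4 = 11100100 → 3-byte char (#6). Advance 3.
Byte at offset 22: 0xD2 = 11010010 → 2-byte char (#7). Advance 2.
Byte at offset 24: 0xF4 = 11110100 → 4-byte char (#8). Advance 4.
Byte at offset 28: 0xEE = 11101110 → 3-byte char (#9). Advance 3.
Reached end at offset 31 after 9 code points.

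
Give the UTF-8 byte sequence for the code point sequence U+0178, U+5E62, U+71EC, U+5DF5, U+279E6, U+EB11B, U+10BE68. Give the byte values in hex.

C5 B8 E5 B9 A2 E7 87 AC E5 B7 B5 F0 A7 A7 A6 F3 AB 84 9B F4 8B B9 A8

U+0178: 2-byte form → C5 B8.
U+5E62: 3-byte form → E5 B9 A2.
U+71EC: 3-byte form → E7 87 AC.
U+5DF5: 3-byte form → E5 B7 B5.
U+279E6: 4-byte form → F0 A7 A7 A6.
U+EB11B: 4-byte form → F3 AB 84 9B.
U+10BE68: 4-byte form → F4 8B B9 A8.
Concatenated (23 bytes): C5 B8 E5 B9 A2 E7 87 AC E5 B7 B5 F0 A7 A7 A6 F3 AB 84 9B F4 8B B9 A8.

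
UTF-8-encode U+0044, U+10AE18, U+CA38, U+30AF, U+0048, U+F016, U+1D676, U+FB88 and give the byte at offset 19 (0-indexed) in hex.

0xEF

U+0044 → 1-byte form 44 at offsets 0–0.
U+10AE18 → 4-byte form F4 8A B8 98 at offsets 1–4.
U+CA38 → 3-byte form EC A8 B8 at offsets 5–7.
U+30AF → 3-byte form E3 82 AF at offsets 8–10.
U+0048 → 1-byte form 48 at offsets 11–11.
U+F016 → 3-byte form EF 80 96 at offsets 12–14.
U+1D676 → 4-byte form F0 9D 99 B6 at offsets 15–18.
U+FB88 → 3-byte form EF AE 88 at offsets 19–21.
Offset 19 falls in char 8's range; it's byte 1 of EF AE 88 = 0xEF.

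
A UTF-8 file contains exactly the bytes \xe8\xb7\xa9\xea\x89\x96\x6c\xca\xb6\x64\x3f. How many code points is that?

Byte at offset 0: 0xE8 = 11101000 → 3-byte char (#1). Advance 3.
Byte at offset 3: 0xEA = 11101010 → 3-byte char (#2). Advance 3.
Byte at offset 6: 0x6C = 01101100 → 1-byte char (#3). Advance 1.
Byte at offset 7: 0xCA = 11001010 → 2-byte char (#4). Advance 2.
Byte at offset 9: 0x64 = 01100100 → 1-byte char (#5). Advance 1.
Byte at offset 10: 0x3F = 00111111 → 1-byte char (#6). Advance 1.
Reached end at offset 11 after 6 code points.

6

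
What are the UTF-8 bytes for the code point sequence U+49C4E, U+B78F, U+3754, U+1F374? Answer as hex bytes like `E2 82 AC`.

U+49C4E: 4-byte form → F1 89 B1 8E.
U+B78F: 3-byte form → EB 9E 8F.
U+3754: 3-byte form → E3 9D 94.
U+1F374: 4-byte form → F0 9F 8D B4.
Concatenated (14 bytes): F1 89 B1 8E EB 9E 8F E3 9D 94 F0 9F 8D B4.

F1 89 B1 8E EB 9E 8F E3 9D 94 F0 9F 8D B4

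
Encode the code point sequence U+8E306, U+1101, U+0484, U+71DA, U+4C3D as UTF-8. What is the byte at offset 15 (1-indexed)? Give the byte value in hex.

1-indexed offset 15 is 0-indexed offset 14.
U+8E306 → 4-byte form F2 8E 8C 86 at offsets 0–3.
U+1101 → 3-byte form E1 84 81 at offsets 4–6.
U+0484 → 2-byte form D2 84 at offsets 7–8.
U+71DA → 3-byte form E7 87 9A at offsets 9–11.
U+4C3D → 3-byte form E4 B0 BD at offsets 12–14.
Offset 14 falls in char 5's range; it's byte 3 of E4 B0 BD = 0xBD.

0xBD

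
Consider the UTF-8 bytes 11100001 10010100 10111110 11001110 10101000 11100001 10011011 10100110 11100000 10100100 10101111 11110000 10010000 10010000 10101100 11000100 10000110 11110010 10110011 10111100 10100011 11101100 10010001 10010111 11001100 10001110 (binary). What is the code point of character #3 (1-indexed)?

Offset 0: leading byte 0xE1 = 11100001 → 3-byte char #1 = E1 94 BE.
Offset 3: leading byte 0xCE = 11001110 → 2-byte char #2 = CE A8.
Offset 5: leading byte 0xE1 = 11100001 → 3-byte char #3 = E1 9B A6.
Leading byte 0xE1 = 11100001 matches 1110xxxx → 3-byte sequence.
Byte 1: 0xE1 = 11100001, payload 0001 (4 bits).
Byte 2: 0x9B = 10011011 (10xxxxxx ✓), payload 011011.
Byte 3: 0xA6 = 10100110 (10xxxxxx ✓), payload 100110.
Concatenate: 0001011011100110 = 0x16E6 (16 bits → U+16E6).

U+16E6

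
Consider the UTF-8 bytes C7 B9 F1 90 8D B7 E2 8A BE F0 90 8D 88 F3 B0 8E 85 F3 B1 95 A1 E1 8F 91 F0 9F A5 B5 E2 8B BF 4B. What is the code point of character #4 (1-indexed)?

U+10348

Offset 0: leading byte 0xC7 = 11000111 → 2-byte char #1 = C7 B9.
Offset 2: leading byte 0xF1 = 11110001 → 4-byte char #2 = F1 90 8D B7.
Offset 6: leading byte 0xE2 = 11100010 → 3-byte char #3 = E2 8A BE.
Offset 9: leading byte 0xF0 = 11110000 → 4-byte char #4 = F0 90 8D 88.
Leading byte 0xF0 = 11110000 matches 11110xxx → 4-byte sequence.
Byte 1: 0xF0 = 11110000, payload 000 (3 bits).
Byte 2: 0x90 = 10010000 (10xxxxxx ✓), payload 010000.
Byte 3: 0x8D = 10001101 (10xxxxxx ✓), payload 001101.
Byte 4: 0x88 = 10001000 (10xxxxxx ✓), payload 001000.
Concatenate: 000010000001101001000 = 0x10348 (21 bits → U+10348).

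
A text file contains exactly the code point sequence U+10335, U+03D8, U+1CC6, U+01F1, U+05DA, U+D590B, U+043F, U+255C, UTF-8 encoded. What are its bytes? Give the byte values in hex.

F0 90 8C B5 CF 98 E1 B3 86 C7 B1 D7 9A F3 95 A4 8B D0 BF E2 95 9C

U+10335: 4-byte form → F0 90 8C B5.
U+03D8: 2-byte form → CF 98.
U+1CC6: 3-byte form → E1 B3 86.
U+01F1: 2-byte form → C7 B1.
U+05DA: 2-byte form → D7 9A.
U+D590B: 4-byte form → F3 95 A4 8B.
U+043F: 2-byte form → D0 BF.
U+255C: 3-byte form → E2 95 9C.
Concatenated (22 bytes): F0 90 8C B5 CF 98 E1 B3 86 C7 B1 D7 9A F3 95 A4 8B D0 BF E2 95 9C.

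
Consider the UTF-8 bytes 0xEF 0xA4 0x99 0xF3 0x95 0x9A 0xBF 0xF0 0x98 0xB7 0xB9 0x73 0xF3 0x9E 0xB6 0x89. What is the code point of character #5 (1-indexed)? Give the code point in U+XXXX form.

U+DED89

Offset 0: leading byte 0xEF = 11101111 → 3-byte char #1 = EF A4 99.
Offset 3: leading byte 0xF3 = 11110011 → 4-byte char #2 = F3 95 9A BF.
Offset 7: leading byte 0xF0 = 11110000 → 4-byte char #3 = F0 98 B7 B9.
Offset 11: leading byte 0x73 = 01110011 → 1-byte char #4 = 73.
Offset 12: leading byte 0xF3 = 11110011 → 4-byte char #5 = F3 9E B6 89.
Leading byte 0xF3 = 11110011 matches 11110xxx → 4-byte sequence.
Byte 1: 0xF3 = 11110011, payload 011 (3 bits).
Byte 2: 0x9E = 10011110 (10xxxxxx ✓), payload 011110.
Byte 3: 0xB6 = 10110110 (10xxxxxx ✓), payload 110110.
Byte 4: 0x89 = 10001001 (10xxxxxx ✓), payload 001001.
Concatenate: 011011110110110001001 = 0xDED89 (21 bits → U+DED89).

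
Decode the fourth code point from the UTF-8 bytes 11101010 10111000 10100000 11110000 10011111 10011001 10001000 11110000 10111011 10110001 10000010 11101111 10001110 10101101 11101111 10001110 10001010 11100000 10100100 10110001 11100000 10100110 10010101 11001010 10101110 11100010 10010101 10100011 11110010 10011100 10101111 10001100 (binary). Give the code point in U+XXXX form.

U+F3AD

Offset 0: leading byte 0xEA = 11101010 → 3-byte char #1 = EA B8 A0.
Offset 3: leading byte 0xF0 = 11110000 → 4-byte char #2 = F0 9F 99 88.
Offset 7: leading byte 0xF0 = 11110000 → 4-byte char #3 = F0 BB B1 82.
Offset 11: leading byte 0xEF = 11101111 → 3-byte char #4 = EF 8E AD.
Leading byte 0xEF = 11101111 matches 1110xxxx → 3-byte sequence.
Byte 1: 0xEF = 11101111, payload 1111 (4 bits).
Byte 2: 0x8E = 10001110 (10xxxxxx ✓), payload 001110.
Byte 3: 0xAD = 10101101 (10xxxxxx ✓), payload 101101.
Concatenate: 1111001110101101 = 0xF3AD (16 bits → U+F3AD).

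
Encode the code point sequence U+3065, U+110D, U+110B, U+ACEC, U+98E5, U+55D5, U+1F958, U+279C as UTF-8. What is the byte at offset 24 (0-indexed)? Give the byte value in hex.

0x9C

U+3065 → 3-byte form E3 81 A5 at offsets 0–2.
U+110D → 3-byte form E1 84 8D at offsets 3–5.
U+110B → 3-byte form E1 84 8B at offsets 6–8.
U+ACEC → 3-byte form EA B3 AC at offsets 9–11.
U+98E5 → 3-byte form E9 A3 A5 at offsets 12–14.
U+55D5 → 3-byte form E5 97 95 at offsets 15–17.
U+1F958 → 4-byte form F0 9F A5 98 at offsets 18–21.
U+279C → 3-byte form E2 9E 9C at offsets 22–24.
Offset 24 falls in char 8's range; it's byte 3 of E2 9E 9C = 0x9C.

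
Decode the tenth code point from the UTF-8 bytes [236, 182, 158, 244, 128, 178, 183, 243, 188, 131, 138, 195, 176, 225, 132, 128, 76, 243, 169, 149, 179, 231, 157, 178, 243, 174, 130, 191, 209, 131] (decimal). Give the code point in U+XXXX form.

U+0443

Offset 0: leading byte 0xEC = 11101100 → 3-byte char #1 = EC B6 9E.
Offset 3: leading byte 0xF4 = 11110100 → 4-byte char #2 = F4 80 B2 B7.
Offset 7: leading byte 0xF3 = 11110011 → 4-byte char #3 = F3 BC 83 8A.
Offset 11: leading byte 0xC3 = 11000011 → 2-byte char #4 = C3 B0.
Offset 13: leading byte 0xE1 = 11100001 → 3-byte char #5 = E1 84 80.
Offset 16: leading byte 0x4C = 01001100 → 1-byte char #6 = 4C.
Offset 17: leading byte 0xF3 = 11110011 → 4-byte char #7 = F3 A9 95 B3.
Offset 21: leading byte 0xE7 = 11100111 → 3-byte char #8 = E7 9D B2.
Offset 24: leading byte 0xF3 = 11110011 → 4-byte char #9 = F3 AE 82 BF.
Offset 28: leading byte 0xD1 = 11010001 → 2-byte char #10 = D1 83.
Leading byte 0xD1 = 11010001 matches 110xxxxx → 2-byte sequence.
Byte 1: 0xD1 = 11010001, payload 10001 (5 bits).
Byte 2: 0x83 = 10000011 (10xxxxxx ✓), payload 000011.
Concatenate: 10001000011 = 0x443 (11 bits → U+0443).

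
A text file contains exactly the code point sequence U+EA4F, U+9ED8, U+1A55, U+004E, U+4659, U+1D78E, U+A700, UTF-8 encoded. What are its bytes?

EE A9 8F E9 BB 98 E1 A9 95 4E E4 99 99 F0 9D 9E 8E EA 9C 80

U+EA4F: 3-byte form → EE A9 8F.
U+9ED8: 3-byte form → E9 BB 98.
U+1A55: 3-byte form → E1 A9 95.
U+004E: 1-byte form → 4E.
U+4659: 3-byte form → E4 99 99.
U+1D78E: 4-byte form → F0 9D 9E 8E.
U+A700: 3-byte form → EA 9C 80.
Concatenated (20 bytes): EE A9 8F E9 BB 98 E1 A9 95 4E E4 99 99 F0 9D 9E 8E EA 9C 80.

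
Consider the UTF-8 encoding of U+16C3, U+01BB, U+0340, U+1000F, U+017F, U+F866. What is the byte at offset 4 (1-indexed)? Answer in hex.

1-indexed offset 4 is 0-indexed offset 3.
U+16C3 → 3-byte form E1 9B 83 at offsets 0–2.
U+01BB → 2-byte form C6 BB at offsets 3–4.
Offset 3 falls in char 2's range; it's byte 1 of C6 BB = 0xC6.

0xC6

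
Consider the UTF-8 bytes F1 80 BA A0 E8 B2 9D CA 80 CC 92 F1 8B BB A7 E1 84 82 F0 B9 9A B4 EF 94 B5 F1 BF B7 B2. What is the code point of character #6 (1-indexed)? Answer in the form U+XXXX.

U+1102

Offset 0: leading byte 0xF1 = 11110001 → 4-byte char #1 = F1 80 BA A0.
Offset 4: leading byte 0xE8 = 11101000 → 3-byte char #2 = E8 B2 9D.
Offset 7: leading byte 0xCA = 11001010 → 2-byte char #3 = CA 80.
Offset 9: leading byte 0xCC = 11001100 → 2-byte char #4 = CC 92.
Offset 11: leading byte 0xF1 = 11110001 → 4-byte char #5 = F1 8B BB A7.
Offset 15: leading byte 0xE1 = 11100001 → 3-byte char #6 = E1 84 82.
Leading byte 0xE1 = 11100001 matches 1110xxxx → 3-byte sequence.
Byte 1: 0xE1 = 11100001, payload 0001 (4 bits).
Byte 2: 0x84 = 10000100 (10xxxxxx ✓), payload 000100.
Byte 3: 0x82 = 10000010 (10xxxxxx ✓), payload 000010.
Concatenate: 0001000100000010 = 0x1102 (16 bits → U+1102).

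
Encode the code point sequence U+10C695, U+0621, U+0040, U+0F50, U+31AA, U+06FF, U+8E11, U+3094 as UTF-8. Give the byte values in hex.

U+10C695: 4-byte form → F4 8C 9A 95.
U+0621: 2-byte form → D8 A1.
U+0040: 1-byte form → 40.
U+0F50: 3-byte form → E0 BD 90.
U+31AA: 3-byte form → E3 86 AA.
U+06FF: 2-byte form → DB BF.
U+8E11: 3-byte form → E8 B8 91.
U+3094: 3-byte form → E3 82 94.
Concatenated (21 bytes): F4 8C 9A 95 D8 A1 40 E0 BD 90 E3 86 AA DB BF E8 B8 91 E3 82 94.

F4 8C 9A 95 D8 A1 40 E0 BD 90 E3 86 AA DB BF E8 B8 91 E3 82 94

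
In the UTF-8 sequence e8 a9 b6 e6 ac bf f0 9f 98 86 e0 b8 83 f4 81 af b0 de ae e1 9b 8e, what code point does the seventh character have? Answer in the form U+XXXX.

Offset 0: leading byte 0xE8 = 11101000 → 3-byte char #1 = E8 A9 B6.
Offset 3: leading byte 0xE6 = 11100110 → 3-byte char #2 = E6 AC BF.
Offset 6: leading byte 0xF0 = 11110000 → 4-byte char #3 = F0 9F 98 86.
Offset 10: leading byte 0xE0 = 11100000 → 3-byte char #4 = E0 B8 83.
Offset 13: leading byte 0xF4 = 11110100 → 4-byte char #5 = F4 81 AF B0.
Offset 17: leading byte 0xDE = 11011110 → 2-byte char #6 = DE AE.
Offset 19: leading byte 0xE1 = 11100001 → 3-byte char #7 = E1 9B 8E.
Leading byte 0xE1 = 11100001 matches 1110xxxx → 3-byte sequence.
Byte 1: 0xE1 = 11100001, payload 0001 (4 bits).
Byte 2: 0x9B = 10011011 (10xxxxxx ✓), payload 011011.
Byte 3: 0x8E = 10001110 (10xxxxxx ✓), payload 001110.
Concatenate: 0001011011001110 = 0x16CE (16 bits → U+16CE).

U+16CE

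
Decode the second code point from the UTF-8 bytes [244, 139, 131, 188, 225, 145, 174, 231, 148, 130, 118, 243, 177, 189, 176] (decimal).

Offset 0: leading byte 0xF4 = 11110100 → 4-byte char #1 = F4 8B 83 BC.
Offset 4: leading byte 0xE1 = 11100001 → 3-byte char #2 = E1 91 AE.
Leading byte 0xE1 = 11100001 matches 1110xxxx → 3-byte sequence.
Byte 1: 0xE1 = 11100001, payload 0001 (4 bits).
Byte 2: 0x91 = 10010001 (10xxxxxx ✓), payload 010001.
Byte 3: 0xAE = 10101110 (10xxxxxx ✓), payload 101110.
Concatenate: 0001010001101110 = 0x146E (16 bits → U+146E).

U+146E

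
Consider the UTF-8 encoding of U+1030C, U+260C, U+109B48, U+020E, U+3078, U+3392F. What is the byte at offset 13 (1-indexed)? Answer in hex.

0x8E

1-indexed offset 13 is 0-indexed offset 12.
U+1030C → 4-byte form F0 90 8C 8C at offsets 0–3.
U+260C → 3-byte form E2 98 8C at offsets 4–6.
U+109B48 → 4-byte form F4 89 AD 88 at offsets 7–10.
U+020E → 2-byte form C8 8E at offsets 11–12.
Offset 12 falls in char 4's range; it's byte 2 of C8 8E = 0x8E.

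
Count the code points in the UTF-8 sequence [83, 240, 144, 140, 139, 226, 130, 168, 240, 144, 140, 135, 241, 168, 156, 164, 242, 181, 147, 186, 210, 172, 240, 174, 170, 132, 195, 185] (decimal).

9

Byte at offset 0: 0x53 = 01010011 → 1-byte char (#1). Advance 1.
Byte at offset 1: 0xF0 = 11110000 → 4-byte char (#2). Advance 4.
Byte at offset 5: 0xE2 = 11100010 → 3-byte char (#3). Advance 3.
Byte at offset 8: 0xF0 = 11110000 → 4-byte char (#4). Advance 4.
Byte at offset 12: 0xF1 = 11110001 → 4-byte char (#5). Advance 4.
Byte at offset 16: 0xF2 = 11110010 → 4-byte char (#6). Advance 4.
Byte at offset 20: 0xD2 = 11010010 → 2-byte char (#7). Advance 2.
Byte at offset 22: 0xF0 = 11110000 → 4-byte char (#8). Advance 4.
Byte at offset 26: 0xC3 = 11000011 → 2-byte char (#9). Advance 2.
Reached end at offset 28 after 9 code points.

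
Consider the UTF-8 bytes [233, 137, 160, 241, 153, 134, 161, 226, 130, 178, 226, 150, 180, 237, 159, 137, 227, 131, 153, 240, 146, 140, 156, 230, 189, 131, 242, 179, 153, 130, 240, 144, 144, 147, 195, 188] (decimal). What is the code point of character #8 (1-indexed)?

U+6F43

Offset 0: leading byte 0xE9 = 11101001 → 3-byte char #1 = E9 89 A0.
Offset 3: leading byte 0xF1 = 11110001 → 4-byte char #2 = F1 99 86 A1.
Offset 7: leading byte 0xE2 = 11100010 → 3-byte char #3 = E2 82 B2.
Offset 10: leading byte 0xE2 = 11100010 → 3-byte char #4 = E2 96 B4.
Offset 13: leading byte 0xED = 11101101 → 3-byte char #5 = ED 9F 89.
Offset 16: leading byte 0xE3 = 11100011 → 3-byte char #6 = E3 83 99.
Offset 19: leading byte 0xF0 = 11110000 → 4-byte char #7 = F0 92 8C 9C.
Offset 23: leading byte 0xE6 = 11100110 → 3-byte char #8 = E6 BD 83.
Leading byte 0xE6 = 11100110 matches 1110xxxx → 3-byte sequence.
Byte 1: 0xE6 = 11100110, payload 0110 (4 bits).
Byte 2: 0xBD = 10111101 (10xxxxxx ✓), payload 111101.
Byte 3: 0x83 = 10000011 (10xxxxxx ✓), payload 000011.
Concatenate: 0110111101000011 = 0x6F43 (16 bits → U+6F43).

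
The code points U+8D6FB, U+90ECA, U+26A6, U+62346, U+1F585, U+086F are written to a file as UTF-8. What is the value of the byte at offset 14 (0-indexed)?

0x86

U+8D6FB → 4-byte form F2 8D 9B BB at offsets 0–3.
U+90ECA → 4-byte form F2 90 BB 8A at offsets 4–7.
U+26A6 → 3-byte form E2 9A A6 at offsets 8–10.
U+62346 → 4-byte form F1 A2 8D 86 at offsets 11–14.
Offset 14 falls in char 4's range; it's byte 4 of F1 A2 8D 86 = 0x86.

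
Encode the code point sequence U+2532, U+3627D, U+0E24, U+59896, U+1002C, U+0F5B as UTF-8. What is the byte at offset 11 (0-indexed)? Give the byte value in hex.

U+2532 → 3-byte form E2 94 B2 at offsets 0–2.
U+3627D → 4-byte form F0 B6 89 BD at offsets 3–6.
U+0E24 → 3-byte form E0 B8 A4 at offsets 7–9.
U+59896 → 4-byte form F1 99 A2 96 at offsets 10–13.
Offset 11 falls in char 4's range; it's byte 2 of F1 99 A2 96 = 0x99.

0x99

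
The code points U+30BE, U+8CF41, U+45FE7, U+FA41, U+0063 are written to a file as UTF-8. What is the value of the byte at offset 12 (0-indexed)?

U+30BE → 3-byte form E3 82 BE at offsets 0–2.
U+8CF41 → 4-byte form F2 8C BD 81 at offsets 3–6.
U+45FE7 → 4-byte form F1 85 BF A7 at offsets 7–10.
U+FA41 → 3-byte form EF A9 81 at offsets 11–13.
Offset 12 falls in char 4's range; it's byte 2 of EF A9 81 = 0xA9.

0xA9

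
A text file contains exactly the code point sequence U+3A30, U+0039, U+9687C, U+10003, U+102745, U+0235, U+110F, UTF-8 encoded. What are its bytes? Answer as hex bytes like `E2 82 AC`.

U+3A30: 3-byte form → E3 A8 B0.
U+0039: 1-byte form → 39.
U+9687C: 4-byte form → F2 96 A1 BC.
U+10003: 4-byte form → F0 90 80 83.
U+102745: 4-byte form → F4 82 9D 85.
U+0235: 2-byte form → C8 B5.
U+110F: 3-byte form → E1 84 8F.
Concatenated (21 bytes): E3 A8 B0 39 F2 96 A1 BC F0 90 80 83 F4 82 9D 85 C8 B5 E1 84 8F.

E3 A8 B0 39 F2 96 A1 BC F0 90 80 83 F4 82 9D 85 C8 B5 E1 84 8F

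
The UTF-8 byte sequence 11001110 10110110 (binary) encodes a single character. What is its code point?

U+03B6

Leading byte 0xCE = 11001110 matches 110xxxxx → 2-byte sequence.
Byte 1: 0xCE = 11001110, payload 01110 (5 bits).
Byte 2: 0xB6 = 10110110 (10xxxxxx ✓), payload 110110.
Concatenate: 01110110110 = 0x3B6 (11 bits → U+03B6).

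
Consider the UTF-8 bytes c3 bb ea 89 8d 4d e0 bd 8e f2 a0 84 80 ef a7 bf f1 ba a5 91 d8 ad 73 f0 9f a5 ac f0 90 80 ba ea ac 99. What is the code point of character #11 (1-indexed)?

Offset 0: leading byte 0xC3 = 11000011 → 2-byte char #1 = C3 BB.
Offset 2: leading byte 0xEA = 11101010 → 3-byte char #2 = EA 89 8D.
Offset 5: leading byte 0x4D = 01001101 → 1-byte char #3 = 4D.
Offset 6: leading byte 0xE0 = 11100000 → 3-byte char #4 = E0 BD 8E.
Offset 9: leading byte 0xF2 = 11110010 → 4-byte char #5 = F2 A0 84 80.
Offset 13: leading byte 0xEF = 11101111 → 3-byte char #6 = EF A7 BF.
Offset 16: leading byte 0xF1 = 11110001 → 4-byte char #7 = F1 BA A5 91.
Offset 20: leading byte 0xD8 = 11011000 → 2-byte char #8 = D8 AD.
Offset 22: leading byte 0x73 = 01110011 → 1-byte char #9 = 73.
Offset 23: leading byte 0xF0 = 11110000 → 4-byte char #10 = F0 9F A5 AC.
Offset 27: leading byte 0xF0 = 11110000 → 4-byte char #11 = F0 90 80 BA.
Leading byte 0xF0 = 11110000 matches 11110xxx → 4-byte sequence.
Byte 1: 0xF0 = 11110000, payload 000 (3 bits).
Byte 2: 0x90 = 10010000 (10xxxxxx ✓), payload 010000.
Byte 3: 0x80 = 10000000 (10xxxxxx ✓), payload 000000.
Byte 4: 0xBA = 10111010 (10xxxxxx ✓), payload 111010.
Concatenate: 000010000000000111010 = 0x1003A (21 bits → U+1003A).

U+1003A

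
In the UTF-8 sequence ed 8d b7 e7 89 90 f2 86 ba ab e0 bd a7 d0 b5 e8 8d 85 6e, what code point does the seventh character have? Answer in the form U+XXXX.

Offset 0: leading byte 0xED = 11101101 → 3-byte char #1 = ED 8D B7.
Offset 3: leading byte 0xE7 = 11100111 → 3-byte char #2 = E7 89 90.
Offset 6: leading byte 0xF2 = 11110010 → 4-byte char #3 = F2 86 BA AB.
Offset 10: leading byte 0xE0 = 11100000 → 3-byte char #4 = E0 BD A7.
Offset 13: leading byte 0xD0 = 11010000 → 2-byte char #5 = D0 B5.
Offset 15: leading byte 0xE8 = 11101000 → 3-byte char #6 = E8 8D 85.
Offset 18: leading byte 0x6E = 01101110 → 1-byte char #7 = 6E.
Leading byte 0x6E = 01101110 matches 0xxxxxxx → 1-byte sequence.
Byte 1: 0x6E = 01101110, payload 1101110 (7 bits).
Concatenate: 1101110 = 0x6E (7 bits → U+006E).

U+006E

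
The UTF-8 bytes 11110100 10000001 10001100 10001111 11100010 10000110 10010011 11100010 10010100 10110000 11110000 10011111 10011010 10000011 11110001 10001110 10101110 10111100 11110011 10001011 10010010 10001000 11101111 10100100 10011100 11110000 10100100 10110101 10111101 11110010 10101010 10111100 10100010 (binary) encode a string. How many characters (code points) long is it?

Byte at offset 0: 0xF4 = 11110100 → 4-byte char (#1). Advance 4.
Byte at offset 4: 0xE2 = 11100010 → 3-byte char (#2). Advance 3.
Byte at offset 7: 0xE2 = 11100010 → 3-byte char (#3). Advance 3.
Byte at offset 10: 0xF0 = 11110000 → 4-byte char (#4). Advance 4.
Byte at offset 14: 0xF1 = 11110001 → 4-byte char (#5). Advance 4.
Byte at offset 18: 0xF3 = 11110011 → 4-byte char (#6). Advance 4.
Byte at offset 22: 0xEF = 11101111 → 3-byte char (#7). Advance 3.
Byte at offset 25: 0xF0 = 11110000 → 4-byte char (#8). Advance 4.
Byte at offset 29: 0xF2 = 11110010 → 4-byte char (#9). Advance 4.
Reached end at offset 33 after 9 code points.

9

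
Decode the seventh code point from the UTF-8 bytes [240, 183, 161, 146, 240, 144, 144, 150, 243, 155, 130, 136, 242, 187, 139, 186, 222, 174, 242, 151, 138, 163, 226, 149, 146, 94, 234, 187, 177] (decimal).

Offset 0: leading byte 0xF0 = 11110000 → 4-byte char #1 = F0 B7 A1 92.
Offset 4: leading byte 0xF0 = 11110000 → 4-byte char #2 = F0 90 90 96.
Offset 8: leading byte 0xF3 = 11110011 → 4-byte char #3 = F3 9B 82 88.
Offset 12: leading byte 0xF2 = 11110010 → 4-byte char #4 = F2 BB 8B BA.
Offset 16: leading byte 0xDE = 11011110 → 2-byte char #5 = DE AE.
Offset 18: leading byte 0xF2 = 11110010 → 4-byte char #6 = F2 97 8A A3.
Offset 22: leading byte 0xE2 = 11100010 → 3-byte char #7 = E2 95 92.
Leading byte 0xE2 = 11100010 matches 1110xxxx → 3-byte sequence.
Byte 1: 0xE2 = 11100010, payload 0010 (4 bits).
Byte 2: 0x95 = 10010101 (10xxxxxx ✓), payload 010101.
Byte 3: 0x92 = 10010010 (10xxxxxx ✓), payload 010010.
Concatenate: 0010010101010010 = 0x2552 (16 bits → U+2552).

U+2552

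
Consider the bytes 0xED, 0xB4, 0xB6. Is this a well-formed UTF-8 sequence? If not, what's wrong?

Structurally a 3-byte sequence; payload = 0xDD36.
But 0xDD36 is in U+D800–U+DFFF, the surrogate range. Surrogates are not Unicode scalar values and are forbidden in UTF-8.

invalid (encodes a surrogate (U+D800–U+DFFF))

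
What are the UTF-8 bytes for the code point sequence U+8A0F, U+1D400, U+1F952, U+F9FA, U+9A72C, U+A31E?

U+8A0F: 3-byte form → E8 A8 8F.
U+1D400: 4-byte form → F0 9D 90 80.
U+1F952: 4-byte form → F0 9F A5 92.
U+F9FA: 3-byte form → EF A7 BA.
U+9A72C: 4-byte form → F2 9A 9C AC.
U+A31E: 3-byte form → EA 8C 9E.
Concatenated (21 bytes): E8 A8 8F F0 9D 90 80 F0 9F A5 92 EF A7 BA F2 9A 9C AC EA 8C 9E.

E8 A8 8F F0 9D 90 80 F0 9F A5 92 EF A7 BA F2 9A 9C AC EA 8C 9E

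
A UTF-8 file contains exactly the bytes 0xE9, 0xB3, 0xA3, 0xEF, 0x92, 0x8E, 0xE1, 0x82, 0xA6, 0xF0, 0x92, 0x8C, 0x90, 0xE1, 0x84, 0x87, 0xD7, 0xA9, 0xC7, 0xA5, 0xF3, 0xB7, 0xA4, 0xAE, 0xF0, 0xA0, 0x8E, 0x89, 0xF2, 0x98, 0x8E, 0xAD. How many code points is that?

10

Byte at offset 0: 0xE9 = 11101001 → 3-byte char (#1). Advance 3.
Byte at offset 3: 0xEF = 11101111 → 3-byte char (#2). Advance 3.
Byte at offset 6: 0xE1 = 11100001 → 3-byte char (#3). Advance 3.
Byte at offset 9: 0xF0 = 11110000 → 4-byte char (#4). Advance 4.
Byte at offset 13: 0xE1 = 11100001 → 3-byte char (#5). Advance 3.
Byte at offset 16: 0xD7 = 11010111 → 2-byte char (#6). Advance 2.
Byte at offset 18: 0xC7 = 11000111 → 2-byte char (#7). Advance 2.
Byte at offset 20: 0xF3 = 11110011 → 4-byte char (#8). Advance 4.
Byte at offset 24: 0xF0 = 11110000 → 4-byte char (#9). Advance 4.
Byte at offset 28: 0xF2 = 11110010 → 4-byte char (#10). Advance 4.
Reached end at offset 32 after 10 code points.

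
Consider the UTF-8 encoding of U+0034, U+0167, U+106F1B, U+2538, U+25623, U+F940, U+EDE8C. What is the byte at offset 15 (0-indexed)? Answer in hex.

U+0034 → 1-byte form 34 at offsets 0–0.
U+0167 → 2-byte form C5 A7 at offsets 1–2.
U+106F1B → 4-byte form F4 86 BC 9B at offsets 3–6.
U+2538 → 3-byte form E2 94 B8 at offsets 7–9.
U+25623 → 4-byte form F0 A5 98 A3 at offsets 10–13.
U+F940 → 3-byte form EF A5 80 at offsets 14–16.
Offset 15 falls in char 6's range; it's byte 2 of EF A5 80 = 0xA5.

0xA5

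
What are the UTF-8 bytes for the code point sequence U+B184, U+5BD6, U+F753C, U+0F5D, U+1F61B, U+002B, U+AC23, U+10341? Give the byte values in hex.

EB 86 84 E5 AF 96 F3 B7 94 BC E0 BD 9D F0 9F 98 9B 2B EA B0 A3 F0 90 8D 81

U+B184: 3-byte form → EB 86 84.
U+5BD6: 3-byte form → E5 AF 96.
U+F753C: 4-byte form → F3 B7 94 BC.
U+0F5D: 3-byte form → E0 BD 9D.
U+1F61B: 4-byte form → F0 9F 98 9B.
U+002B: 1-byte form → 2B.
U+AC23: 3-byte form → EA B0 A3.
U+10341: 4-byte form → F0 90 8D 81.
Concatenated (25 bytes): EB 86 84 E5 AF 96 F3 B7 94 BC E0 BD 9D F0 9F 98 9B 2B EA B0 A3 F0 90 8D 81.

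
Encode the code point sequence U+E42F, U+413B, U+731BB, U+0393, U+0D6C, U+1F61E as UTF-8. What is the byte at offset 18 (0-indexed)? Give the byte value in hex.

0x9E

U+E42F → 3-byte form EE 90 AF at offsets 0–2.
U+413B → 3-byte form E4 84 BB at offsets 3–5.
U+731BB → 4-byte form F1 B3 86 BB at offsets 6–9.
U+0393 → 2-byte form CE 93 at offsets 10–11.
U+0D6C → 3-byte form E0 B5 AC at offsets 12–14.
U+1F61E → 4-byte form F0 9F 98 9E at offsets 15–18.
Offset 18 falls in char 6's range; it's byte 4 of F0 9F 98 9E = 0x9E.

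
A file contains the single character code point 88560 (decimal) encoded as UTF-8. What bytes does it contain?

U+159F0 = 0x159F0 = 88560 decimal. In range U+10000–U+10FFFF → 4-byte form: 11110xxx 10xxxxxx 10xxxxxx 10xxxxxx.
Binary (21 bits): 000010101100111110000.
Split 3+6+6+6: 000 | 010101 | 100111 | 110000.
Byte 1: 11110000 = 0xF0.
Byte 2: 10010101 = 0x95.
Byte 3: 10100111 = 0xA7.
Byte 4: 10110000 = 0xB0.

F0 95 A7 B0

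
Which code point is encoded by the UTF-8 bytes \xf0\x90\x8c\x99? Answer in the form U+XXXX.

U+10319

Leading byte 0xF0 = 11110000 matches 11110xxx → 4-byte sequence.
Byte 1: 0xF0 = 11110000, payload 000 (3 bits).
Byte 2: 0x90 = 10010000 (10xxxxxx ✓), payload 010000.
Byte 3: 0x8C = 10001100 (10xxxxxx ✓), payload 001100.
Byte 4: 0x99 = 10011001 (10xxxxxx ✓), payload 011001.
Concatenate: 000010000001100011001 = 0x10319 (21 bits → U+10319).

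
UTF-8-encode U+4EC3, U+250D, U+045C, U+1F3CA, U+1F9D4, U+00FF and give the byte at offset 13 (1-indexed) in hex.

0xF0

1-indexed offset 13 is 0-indexed offset 12.
U+4EC3 → 3-byte form E4 BB 83 at offsets 0–2.
U+250D → 3-byte form E2 94 8D at offsets 3–5.
U+045C → 2-byte form D1 9C at offsets 6–7.
U+1F3CA → 4-byte form F0 9F 8F 8A at offsets 8–11.
U+1F9D4 → 4-byte form F0 9F A7 94 at offsets 12–15.
Offset 12 falls in char 5's range; it's byte 1 of F0 9F A7 94 = 0xF0.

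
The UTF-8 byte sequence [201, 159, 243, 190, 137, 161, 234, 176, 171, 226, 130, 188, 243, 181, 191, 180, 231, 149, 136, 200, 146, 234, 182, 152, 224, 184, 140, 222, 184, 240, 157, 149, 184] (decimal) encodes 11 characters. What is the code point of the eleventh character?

Offset 0: leading byte 0xC9 = 11001001 → 2-byte char #1 = C9 9F.
Offset 2: leading byte 0xF3 = 11110011 → 4-byte char #2 = F3 BE 89 A1.
Offset 6: leading byte 0xEA = 11101010 → 3-byte char #3 = EA B0 AB.
Offset 9: leading byte 0xE2 = 11100010 → 3-byte char #4 = E2 82 BC.
Offset 12: leading byte 0xF3 = 11110011 → 4-byte char #5 = F3 B5 BF B4.
Offset 16: leading byte 0xE7 = 11100111 → 3-byte char #6 = E7 95 88.
Offset 19: leading byte 0xC8 = 11001000 → 2-byte char #7 = C8 92.
Offset 21: leading byte 0xEA = 11101010 → 3-byte char #8 = EA B6 98.
Offset 24: leading byte 0xE0 = 11100000 → 3-byte char #9 = E0 B8 8C.
Offset 27: leading byte 0xDE = 11011110 → 2-byte char #10 = DE B8.
Offset 29: leading byte 0xF0 = 11110000 → 4-byte char #11 = F0 9D 95 B8.
Leading byte 0xF0 = 11110000 matches 11110xxx → 4-byte sequence.
Byte 1: 0xF0 = 11110000, payload 000 (3 bits).
Byte 2: 0x9D = 10011101 (10xxxxxx ✓), payload 011101.
Byte 3: 0x95 = 10010101 (10xxxxxx ✓), payload 010101.
Byte 4: 0xB8 = 10111000 (10xxxxxx ✓), payload 111000.
Concatenate: 000011101010101111000 = 0x1D578 (21 bits → U+1D578).

U+1D578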